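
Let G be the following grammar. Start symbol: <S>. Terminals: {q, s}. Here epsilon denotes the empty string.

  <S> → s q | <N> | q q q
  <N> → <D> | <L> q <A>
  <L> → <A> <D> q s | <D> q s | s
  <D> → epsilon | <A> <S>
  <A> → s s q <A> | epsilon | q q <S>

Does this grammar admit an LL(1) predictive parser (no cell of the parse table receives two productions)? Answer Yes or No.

FIRST(<S>) = {epsilon, q, s}
FIRST(<N>) = {epsilon, q, s}
FIRST(<L>) = {q, s}
FIRST(<D>) = {epsilon, q, s}
FIRST(<A>) = {epsilon, q, s}
FOLLOW(<S>) = {$, q, s}
FOLLOW(<N>) = {$, q, s}
FOLLOW(<L>) = {q}
FOLLOW(<D>) = {$, q, s}
FOLLOW(<A>) = {$, q, s}
Cell M[<A>, q] receives both <A> → epsilon and <A> → q q <S> — the grammar is not LL(1).

No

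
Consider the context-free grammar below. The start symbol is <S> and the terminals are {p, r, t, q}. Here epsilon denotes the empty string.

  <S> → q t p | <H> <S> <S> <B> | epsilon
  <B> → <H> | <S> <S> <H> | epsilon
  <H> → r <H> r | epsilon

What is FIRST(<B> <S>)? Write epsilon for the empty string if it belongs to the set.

FIRST(<H>): from <H>→r <H> r we get {r}; from <H>→epsilon we get {epsilon}. So FIRST(<H>) = {epsilon, r}.
FIRST(<S>): from <S>→q t p we get {q}; from <S>→<H> <S> <S> <B> we get {epsilon, q, r}; from <S>→epsilon we get {epsilon}. So FIRST(<S>) = {epsilon, q, r}.
FIRST(<B>): from <B>→<H> we get {epsilon, r}; from <B>→<S> <S> <H> we get {epsilon, q, r}; from <B>→epsilon we get {epsilon}. So FIRST(<B>) = {epsilon, q, r}.
FIRST(<B> <S>): take FIRST of each symbol in turn, carrying on past any symbol whose FIRST contains epsilon; result {epsilon, q, r}.

{epsilon, q, r}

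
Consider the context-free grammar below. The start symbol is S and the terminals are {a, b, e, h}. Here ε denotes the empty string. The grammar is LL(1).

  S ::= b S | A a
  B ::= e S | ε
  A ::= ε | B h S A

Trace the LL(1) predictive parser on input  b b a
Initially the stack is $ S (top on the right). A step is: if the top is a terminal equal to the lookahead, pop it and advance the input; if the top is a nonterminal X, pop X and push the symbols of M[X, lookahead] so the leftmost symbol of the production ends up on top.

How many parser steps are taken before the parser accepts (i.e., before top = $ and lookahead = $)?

     Stack  Input    Action
  1  $ S    b b a $  expand S ::= b S
  2  $ S b  b b a $  match b
  3  $ S    b a $    expand S ::= b S
  4  $ S b  b a $    match b
  5  $ S    a $      expand S ::= A a
  6  $ a A  a $      expand A ::= ε
  7  $ a    a $      match a
Accept reached after 7 steps.

7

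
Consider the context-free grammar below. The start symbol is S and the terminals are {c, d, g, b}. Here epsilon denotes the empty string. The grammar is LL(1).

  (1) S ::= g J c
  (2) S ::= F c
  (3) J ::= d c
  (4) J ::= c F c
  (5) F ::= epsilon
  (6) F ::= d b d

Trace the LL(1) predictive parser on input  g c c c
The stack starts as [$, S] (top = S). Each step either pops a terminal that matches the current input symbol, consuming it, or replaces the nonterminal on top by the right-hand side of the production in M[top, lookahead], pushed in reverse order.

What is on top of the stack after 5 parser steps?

c

step 1: stack=$ S  input=g c c c $  — expand S ::= g J c
step 2: stack=$ c J g  input=g c c c $  — match g
step 3: stack=$ c J  input=c c c $  — expand J ::= c F c
step 4: stack=$ c c F c  input=c c c $  — match c
step 5: stack=$ c c F  input=c c $  — expand F ::= epsilon
Stack after step 5: $ c c (top = c).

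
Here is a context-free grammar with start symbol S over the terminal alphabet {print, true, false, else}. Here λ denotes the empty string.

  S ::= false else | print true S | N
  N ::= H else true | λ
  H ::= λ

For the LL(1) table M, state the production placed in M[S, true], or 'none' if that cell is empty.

none

FIRST(H) = {λ}
FIRST(N) = {λ, else}  (via H else true)
FIRST(S) = {λ, else, false, print}  (via N)
FOLLOW(S) includes $ since S is the start symbol.
FOLLOW(S): in S::=print true S, the suffix after S is empty (adds nothing new). Thus FOLLOW(S) = {$}.
For S ::= false else: FIRST(false else) = {false}, so it goes in M[S, t] for t ∈ {false}.
For S ::= print true S: FIRST(print true S) = {print}, so it goes in M[S, t] for t ∈ {print}.
For S ::= N: FIRST(N) = {λ, else}, so it goes in M[S, t] for t ∈ {else}; since λ ∈ FIRST, also for every t ∈ FOLLOW(S) = {$}.
None of these place a production in M[S, true].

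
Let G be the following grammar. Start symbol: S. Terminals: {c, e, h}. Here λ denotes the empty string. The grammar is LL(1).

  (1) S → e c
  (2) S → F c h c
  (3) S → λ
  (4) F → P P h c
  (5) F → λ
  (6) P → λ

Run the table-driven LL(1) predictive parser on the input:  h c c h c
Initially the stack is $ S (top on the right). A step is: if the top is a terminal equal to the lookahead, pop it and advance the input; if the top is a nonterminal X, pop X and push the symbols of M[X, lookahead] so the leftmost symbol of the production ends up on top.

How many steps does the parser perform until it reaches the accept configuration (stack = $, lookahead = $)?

9

step 1: stack=$ S  input=h c c h c $  — expand S → F c h c
step 2: stack=$ c h c F  input=h c c h c $  — expand F → P P h c
step 3: stack=$ c h c c h P P  input=h c c h c $  — expand P → λ
step 4: stack=$ c h c c h P  input=h c c h c $  — expand P → λ
step 5: stack=$ c h c c h  input=h c c h c $  — match h
step 6: stack=$ c h c c  input=c c h c $  — match c
step 7: stack=$ c h c  input=c h c $  — match c
step 8: stack=$ c h  input=h c $  — match h
step 9: stack=$ c  input=c $  — match c
Accept reached after 9 steps.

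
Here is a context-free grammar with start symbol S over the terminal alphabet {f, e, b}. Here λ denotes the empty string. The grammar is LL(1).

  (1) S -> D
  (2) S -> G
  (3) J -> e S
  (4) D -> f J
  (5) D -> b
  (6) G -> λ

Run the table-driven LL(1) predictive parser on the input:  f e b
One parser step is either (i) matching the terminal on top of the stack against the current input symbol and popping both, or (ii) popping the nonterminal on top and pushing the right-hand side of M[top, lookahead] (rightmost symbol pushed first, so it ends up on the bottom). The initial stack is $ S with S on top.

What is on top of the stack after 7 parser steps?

b

step 1: stack=$ S  input=f e b $  — expand S -> D
step 2: stack=$ D  input=f e b $  — expand D -> f J
step 3: stack=$ J f  input=f e b $  — match f
step 4: stack=$ J  input=e b $  — expand J -> e S
step 5: stack=$ S e  input=e b $  — match e
step 6: stack=$ S  input=b $  — expand S -> D
step 7: stack=$ D  input=b $  — expand D -> b
Stack after step 7: $ b (top = b).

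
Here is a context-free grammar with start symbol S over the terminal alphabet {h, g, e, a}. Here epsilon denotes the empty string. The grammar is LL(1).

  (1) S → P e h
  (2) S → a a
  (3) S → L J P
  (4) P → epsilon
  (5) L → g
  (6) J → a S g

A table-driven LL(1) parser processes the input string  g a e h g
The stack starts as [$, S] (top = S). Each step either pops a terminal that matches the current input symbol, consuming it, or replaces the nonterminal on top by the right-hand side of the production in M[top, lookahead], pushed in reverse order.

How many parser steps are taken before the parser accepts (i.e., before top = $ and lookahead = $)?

11

      Stack        Input        Action
   1  $ S          g a e h g $  expand S → L J P
   2  $ P J L      g a e h g $  expand L → g
   3  $ P J g      g a e h g $  match g
   4  $ P J        a e h g $    expand J → a S g
   5  $ P g S a    a e h g $    match a
   6  $ P g S      e h g $      expand S → P e h
   7  $ P g h e P  e h g $      expand P → epsilon
   8  $ P g h e    e h g $      match e
   9  $ P g h      h g $        match h
  10  $ P g        g $          match g
  11  $ P          $            expand P → epsilon
Accept reached after 11 steps.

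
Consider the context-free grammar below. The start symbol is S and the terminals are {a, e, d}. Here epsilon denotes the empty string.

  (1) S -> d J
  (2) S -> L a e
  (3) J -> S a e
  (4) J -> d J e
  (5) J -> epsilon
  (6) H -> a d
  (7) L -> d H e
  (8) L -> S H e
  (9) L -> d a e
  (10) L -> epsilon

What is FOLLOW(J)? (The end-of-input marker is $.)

{$, a, e}

FIRST(H): from H->a d we get {a}. So FIRST(H) = {a}.
FIRST(S): from S->d J we get {d}; from S->L a e we get {a, d}. So FIRST(S) = {a, d}.
FIRST(J): from J->S a e we get {a, d}; from J->d J e we get {d}; from J->epsilon we get {epsilon}. So FIRST(J) = {epsilon, a, d}.
FIRST(L): from L->d H e we get {d}; from L->S H e we get {a, d}; from L->d a e we get {d}; from L->epsilon we get {epsilon}. So FIRST(L) = {epsilon, a, d}.
FOLLOW(S) includes $ since S is the start symbol.
FOLLOW(S): in J->S a e, S is followed by a e with FIRST {a}; in L->S H e, S is followed by H e with FIRST {a}. Thus FOLLOW(S) = {$, a}.
FOLLOW(J): in S->d J, the suffix after J is empty, so FOLLOW(J) ⊇ FOLLOW(S) = {$, a}; in J->d J e, J is followed by e with FIRST {e}. Thus FOLLOW(J) = {$, a, e}.
FOLLOW(H): in L->d H e, H is followed by e with FIRST {e}; in L->S H e, H is followed by e with FIRST {e}. Thus FOLLOW(H) = {e}.
FOLLOW(L): in S->L a e, L is followed by a e with FIRST {a}. Thus FOLLOW(L) = {a}.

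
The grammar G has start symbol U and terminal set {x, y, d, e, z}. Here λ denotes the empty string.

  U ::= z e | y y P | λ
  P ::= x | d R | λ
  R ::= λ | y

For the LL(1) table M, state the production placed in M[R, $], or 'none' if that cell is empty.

R ::= λ

FIRST(U) = {λ, y, z}
FIRST(P) = {λ, d, x}
FIRST(R) = {λ, y}
FOLLOW(U) includes $ since U is the start symbol.
FOLLOW(P): in U::=y y P, the suffix after P is empty, so FOLLOW(P) ⊇ FOLLOW(U) = {$}. Thus FOLLOW(P) = {$}.
FOLLOW(R): in P::=d R, the suffix after R is empty, so FOLLOW(R) ⊇ FOLLOW(P) = {$}. Thus FOLLOW(R) = {$}.
For R ::= λ: FIRST(λ) = {λ}, so it goes in M[R, t] for t ∈ {}; since λ ∈ FIRST, also for every t ∈ FOLLOW(R) = {$}.
For R ::= y: FIRST(y) = {y}, so it goes in M[R, t] for t ∈ {y}.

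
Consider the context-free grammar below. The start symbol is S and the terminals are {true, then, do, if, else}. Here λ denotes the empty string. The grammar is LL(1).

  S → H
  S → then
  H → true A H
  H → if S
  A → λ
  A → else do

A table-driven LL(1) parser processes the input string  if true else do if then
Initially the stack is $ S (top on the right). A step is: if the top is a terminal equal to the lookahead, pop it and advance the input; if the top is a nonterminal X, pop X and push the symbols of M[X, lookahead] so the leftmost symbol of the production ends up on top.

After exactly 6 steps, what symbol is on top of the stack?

A

step 1: stack=$ S  input=if true else do if then $  — expand S → H
step 2: stack=$ H  input=if true else do if then $  — expand H → if S
step 3: stack=$ S if  input=if true else do if then $  — match if
step 4: stack=$ S  input=true else do if then $  — expand S → H
step 5: stack=$ H  input=true else do if then $  — expand H → true A H
step 6: stack=$ H A true  input=true else do if then $  — match true
Stack after step 6: $ H A (top = A).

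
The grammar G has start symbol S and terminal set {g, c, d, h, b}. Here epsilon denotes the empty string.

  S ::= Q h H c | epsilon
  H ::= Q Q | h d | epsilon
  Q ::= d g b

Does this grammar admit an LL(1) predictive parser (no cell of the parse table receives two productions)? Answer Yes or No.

FIRST(S) = {epsilon, d}
FIRST(H) = {epsilon, d, h}
FIRST(Q) = {d}
FOLLOW(S) = {$}
FOLLOW(H) = {c}
FOLLOW(Q) = {c, d, h}
Each cell of M receives at most one production.

Yes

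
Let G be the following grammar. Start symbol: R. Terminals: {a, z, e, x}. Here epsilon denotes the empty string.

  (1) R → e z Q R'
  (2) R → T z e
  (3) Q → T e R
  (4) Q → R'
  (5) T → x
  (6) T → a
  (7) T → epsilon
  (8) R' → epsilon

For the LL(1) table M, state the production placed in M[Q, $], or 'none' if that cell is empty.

FIRST(T) = {epsilon, a, x}
FIRST(R') = {epsilon}
FIRST(R) = {a, e, x, z}  (via T z e)
FIRST(Q) = {epsilon, a, e, x}  (via T e R, R')
FOLLOW(R) includes $ since R is the start symbol.
FOLLOW(R): in Q→T e R, the suffix after R is empty, so FOLLOW(R) ⊇ FOLLOW(Q) = {$}. Thus FOLLOW(R) = {$}.
FOLLOW(Q): in R→e z Q R', Q is followed by R' with FIRST {epsilon}; in R→e z Q R', the suffix after Q is nullable, so FOLLOW(Q) ⊇ FOLLOW(R) = {$}. Thus FOLLOW(Q) = {$}.
For Q → T e R: FIRST(T e R) = {a, e, x}, so it goes in M[Q, t] for t ∈ {a, e, x}.
For Q → R': FIRST(R') = {epsilon}, so it goes in M[Q, t] for t ∈ {}; since epsilon ∈ FIRST, also for every t ∈ FOLLOW(Q) = {$}.

Q → R'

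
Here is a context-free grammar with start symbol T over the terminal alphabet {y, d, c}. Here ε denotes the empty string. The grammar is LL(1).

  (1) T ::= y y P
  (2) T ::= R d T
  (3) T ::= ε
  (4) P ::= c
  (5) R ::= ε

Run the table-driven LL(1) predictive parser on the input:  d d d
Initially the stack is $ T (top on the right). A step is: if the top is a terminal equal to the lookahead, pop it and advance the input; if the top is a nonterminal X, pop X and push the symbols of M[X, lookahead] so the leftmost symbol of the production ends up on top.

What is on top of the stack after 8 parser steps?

step 1: stack=$ T  input=d d d $  — expand T ::= R d T
step 2: stack=$ T d R  input=d d d $  — expand R ::= ε
step 3: stack=$ T d  input=d d d $  — match d
step 4: stack=$ T  input=d d $  — expand T ::= R d T
step 5: stack=$ T d R  input=d d $  — expand R ::= ε
step 6: stack=$ T d  input=d d $  — match d
step 7: stack=$ T  input=d $  — expand T ::= R d T
step 8: stack=$ T d R  input=d $  — expand R ::= ε
Stack after step 8: $ T d (top = d).

d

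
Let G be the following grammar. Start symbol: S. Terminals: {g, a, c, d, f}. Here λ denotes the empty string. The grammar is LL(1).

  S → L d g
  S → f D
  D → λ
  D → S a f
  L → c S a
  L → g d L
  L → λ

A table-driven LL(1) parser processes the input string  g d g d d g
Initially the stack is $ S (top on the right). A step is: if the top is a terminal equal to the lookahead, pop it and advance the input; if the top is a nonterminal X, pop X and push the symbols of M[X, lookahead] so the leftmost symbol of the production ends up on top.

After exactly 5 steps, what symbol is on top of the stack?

g

     Stack        Input          Action
  1  $ S          g d g d d g $  expand S → L d g
  2  $ g d L      g d g d d g $  expand L → g d L
  3  $ g d L d g  g d g d d g $  match g
  4  $ g d L d    d g d d g $    match d
  5  $ g d L      g d d g $      expand L → g d L
Stack after step 5: $ g d L d g (top = g).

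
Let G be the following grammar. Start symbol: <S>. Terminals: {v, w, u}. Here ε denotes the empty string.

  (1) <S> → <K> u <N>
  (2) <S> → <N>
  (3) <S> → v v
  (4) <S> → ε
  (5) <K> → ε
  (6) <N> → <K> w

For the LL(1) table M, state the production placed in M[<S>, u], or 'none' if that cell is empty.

<S> → <K> u <N>

FIRST(<K>): from <K>→ε we get {ε}. So FIRST(<K>) = {ε}.
FIRST(<N>): from <N>→<K> w we get {w}. So FIRST(<N>) = {w}.
FIRST(<S>): from <S>→<K> u <N> we get {u}; from <S>→<N> we get {w}; from <S>→v v we get {v}; from <S>→ε we get {ε}. So FIRST(<S>) = {ε, u, v, w}.
FOLLOW(<S>) includes $ since <S> is the start symbol.
FOLLOW(<S>): <S> appears on no right-hand side. Thus FOLLOW(<S>) = {$}.
For <S> → <K> u <N>: FIRST(<K> u <N>) = {u}, so it goes in M[<S>, t] for t ∈ {u}.
For <S> → <N>: FIRST(<N>) = {w}, so it goes in M[<S>, t] for t ∈ {w}.
For <S> → v v: FIRST(v v) = {v}, so it goes in M[<S>, t] for t ∈ {v}.
For <S> → ε: FIRST(ε) = {ε}, so it goes in M[<S>, t] for t ∈ {}; since ε ∈ FIRST, also for every t ∈ FOLLOW(<S>) = {$}.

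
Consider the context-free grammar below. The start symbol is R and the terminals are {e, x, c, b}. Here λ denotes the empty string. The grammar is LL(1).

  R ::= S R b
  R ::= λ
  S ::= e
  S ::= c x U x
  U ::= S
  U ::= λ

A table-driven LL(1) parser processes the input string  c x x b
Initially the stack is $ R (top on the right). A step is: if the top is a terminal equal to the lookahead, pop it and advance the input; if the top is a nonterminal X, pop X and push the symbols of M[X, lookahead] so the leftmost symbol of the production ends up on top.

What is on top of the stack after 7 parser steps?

step 1: stack=$ R  input=c x x b $  — expand R ::= S R b
step 2: stack=$ b R S  input=c x x b $  — expand S ::= c x U x
step 3: stack=$ b R x U x c  input=c x x b $  — match c
step 4: stack=$ b R x U x  input=x x b $  — match x
step 5: stack=$ b R x U  input=x b $  — expand U ::= λ
step 6: stack=$ b R x  input=x b $  — match x
step 7: stack=$ b R  input=b $  — expand R ::= λ
Stack after step 7: $ b (top = b).

b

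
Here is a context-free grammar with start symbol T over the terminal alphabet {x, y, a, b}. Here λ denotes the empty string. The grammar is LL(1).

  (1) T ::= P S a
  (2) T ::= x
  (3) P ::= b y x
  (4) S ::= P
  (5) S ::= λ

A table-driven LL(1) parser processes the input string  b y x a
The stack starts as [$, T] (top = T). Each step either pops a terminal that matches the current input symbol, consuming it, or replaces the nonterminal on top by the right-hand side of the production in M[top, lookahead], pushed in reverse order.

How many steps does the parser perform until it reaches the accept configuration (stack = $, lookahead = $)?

step 1: stack=$ T  input=b y x a $  — expand T ::= P S a
step 2: stack=$ a S P  input=b y x a $  — expand P ::= b y x
step 3: stack=$ a S x y b  input=b y x a $  — match b
step 4: stack=$ a S x y  input=y x a $  — match y
step 5: stack=$ a S x  input=x a $  — match x
step 6: stack=$ a S  input=a $  — expand S ::= λ
step 7: stack=$ a  input=a $  — match a
Accept reached after 7 steps.

7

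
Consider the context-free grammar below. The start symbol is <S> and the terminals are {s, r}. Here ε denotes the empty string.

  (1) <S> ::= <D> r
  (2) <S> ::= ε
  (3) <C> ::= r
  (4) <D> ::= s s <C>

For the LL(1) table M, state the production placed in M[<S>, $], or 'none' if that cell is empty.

FIRST(<C>): from <C>::=r we get {r}. So FIRST(<C>) = {r}.
FIRST(<D>): from <D>::=s s <C> we get {s}. So FIRST(<D>) = {s}.
FIRST(<S>): from <S>::=<D> r we get {s}; from <S>::=ε we get {ε}. So FIRST(<S>) = {ε, s}.
FOLLOW(<S>) includes $ since <S> is the start symbol.
FOLLOW(<S>): <S> appears on no right-hand side. Thus FOLLOW(<S>) = {$}.
For <S> ::= <D> r: FIRST(<D> r) = {s}, so it goes in M[<S>, t] for t ∈ {s}.
For <S> ::= ε: FIRST(ε) = {ε}, so it goes in M[<S>, t] for t ∈ {}; since ε ∈ FIRST, also for every t ∈ FOLLOW(<S>) = {$}.

<S> ::= ε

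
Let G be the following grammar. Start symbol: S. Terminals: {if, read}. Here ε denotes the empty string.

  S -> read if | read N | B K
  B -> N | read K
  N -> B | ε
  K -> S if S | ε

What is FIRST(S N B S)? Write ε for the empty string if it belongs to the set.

FIRST(S): from S->read if we get {read}; from S->read N we get {read}; from S->B K we get {ε, if, read}. So FIRST(S) = {ε, if, read}.
FIRST(K): from K->S if S we get {if, read}; from K->ε we get {ε}. So FIRST(K) = {ε, if, read}.
FIRST(B): from B->N we get {ε, read}; from B->read K we get {read}. So FIRST(B) = {ε, read}.
FIRST(N): from N->B we get {ε, read}; from N->ε we get {ε}. So FIRST(N) = {ε, read}.
FIRST(S N B S): take FIRST of each symbol in turn, carrying on past any symbol whose FIRST contains ε; result {ε, if, read}.

{ε, if, read}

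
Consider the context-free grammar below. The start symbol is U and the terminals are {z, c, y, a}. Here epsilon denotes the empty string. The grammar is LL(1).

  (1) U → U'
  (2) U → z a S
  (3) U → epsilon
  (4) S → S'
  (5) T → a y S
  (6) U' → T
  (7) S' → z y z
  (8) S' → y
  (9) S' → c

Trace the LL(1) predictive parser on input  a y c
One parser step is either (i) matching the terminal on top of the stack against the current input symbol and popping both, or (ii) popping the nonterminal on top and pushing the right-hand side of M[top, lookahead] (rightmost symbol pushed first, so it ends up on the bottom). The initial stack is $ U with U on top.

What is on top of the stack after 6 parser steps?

step 1: stack=$ U  input=a y c $  — expand U → U'
step 2: stack=$ U'  input=a y c $  — expand U' → T
step 3: stack=$ T  input=a y c $  — expand T → a y S
step 4: stack=$ S y a  input=a y c $  — match a
step 5: stack=$ S y  input=y c $  — match y
step 6: stack=$ S  input=c $  — expand S → S'
Stack after step 6: $ S' (top = S').

S'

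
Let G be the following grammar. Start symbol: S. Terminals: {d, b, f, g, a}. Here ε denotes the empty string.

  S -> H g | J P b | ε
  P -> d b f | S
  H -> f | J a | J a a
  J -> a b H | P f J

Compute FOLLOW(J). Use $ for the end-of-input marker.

FIRST(S): from S->H g we get {a, d, f}; from S->J P b we get {a, d, f}; from S->ε we get {ε}. So FIRST(S) = {ε, a, d, f}.
FIRST(P): from P->d b f we get {d}; from P->S we get {ε, a, d, f}. So FIRST(P) = {ε, a, d, f}.
FIRST(J): from J->a b H we get {a}; from J->P f J we get {a, d, f}. So FIRST(J) = {a, d, f}.
FIRST(H): from H->f we get {f}; from H->J a we get {a, d, f}; from H->J a a we get {a, d, f}. So FIRST(H) = {a, d, f}.
FOLLOW(S) includes $ since S is the start symbol.
FOLLOW(P): in S->J P b, P is followed by b with FIRST {b}; in J->P f J, P is followed by f J with FIRST {f}. Thus FOLLOW(P) = {b, f}.
FOLLOW(S): in P->S, the suffix after S is empty, so FOLLOW(S) ⊇ FOLLOW(P) = {b, f}. Thus FOLLOW(S) = {$, b, f}.
FOLLOW(J): in S->J P b, J is followed by P b with FIRST {a, b, d, f}; in H->J a, J is followed by a with FIRST {a}; in H->J a a, J is followed by a a with FIRST {a}; in J->P f J, the suffix after J is empty (adds nothing new). Thus FOLLOW(J) = {a, b, d, f}.
FOLLOW(H): in S->H g, H is followed by g with FIRST {g}; in J->a b H, the suffix after H is empty, so FOLLOW(H) ⊇ FOLLOW(J) = {a, b, d, f}. Thus FOLLOW(H) = {a, b, d, f, g}.

{a, b, d, f}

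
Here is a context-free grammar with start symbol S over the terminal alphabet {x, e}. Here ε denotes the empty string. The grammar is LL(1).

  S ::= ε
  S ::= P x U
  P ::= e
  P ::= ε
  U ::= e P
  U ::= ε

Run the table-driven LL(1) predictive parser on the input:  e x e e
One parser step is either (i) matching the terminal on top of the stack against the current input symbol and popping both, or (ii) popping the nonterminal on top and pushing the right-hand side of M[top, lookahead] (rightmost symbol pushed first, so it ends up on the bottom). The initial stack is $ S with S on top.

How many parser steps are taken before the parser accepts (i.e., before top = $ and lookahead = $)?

8

step 1: stack=$ S  input=e x e e $  — expand S ::= P x U
step 2: stack=$ U x P  input=e x e e $  — expand P ::= e
step 3: stack=$ U x e  input=e x e e $  — match e
step 4: stack=$ U x  input=x e e $  — match x
step 5: stack=$ U  input=e e $  — expand U ::= e P
step 6: stack=$ P e  input=e e $  — match e
step 7: stack=$ P  input=e $  — expand P ::= e
step 8: stack=$ e  input=e $  — match e
Accept reached after 8 steps.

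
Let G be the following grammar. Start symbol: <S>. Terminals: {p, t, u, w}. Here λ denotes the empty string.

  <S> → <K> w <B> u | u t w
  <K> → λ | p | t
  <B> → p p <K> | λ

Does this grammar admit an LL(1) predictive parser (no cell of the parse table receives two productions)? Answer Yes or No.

Yes

FIRST(<S>) = {p, t, u, w}
FIRST(<K>) = {λ, p, t}
FIRST(<B>) = {λ, p}
FOLLOW(<S>) = {$}
FOLLOW(<K>) = {u, w}
FOLLOW(<B>) = {u}
Each cell of M receives at most one production.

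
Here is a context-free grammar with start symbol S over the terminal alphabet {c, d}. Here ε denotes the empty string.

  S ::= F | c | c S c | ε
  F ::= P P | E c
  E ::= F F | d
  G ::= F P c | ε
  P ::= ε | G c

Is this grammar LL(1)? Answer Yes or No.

FIRST(S) = {ε, c, d}
FIRST(F) = {ε, c, d}
FIRST(E) = {ε, c, d}
FIRST(G) = {ε, c, d}
FIRST(P) = {ε, c, d}
FOLLOW(S) = {$, c}
FOLLOW(F) = {$, c, d}
FOLLOW(E) = {c}
FOLLOW(G) = {c}
FOLLOW(P) = {$, c, d}
Cell M[E, d] receives both E ::= F F and E ::= d — the grammar is not LL(1).

No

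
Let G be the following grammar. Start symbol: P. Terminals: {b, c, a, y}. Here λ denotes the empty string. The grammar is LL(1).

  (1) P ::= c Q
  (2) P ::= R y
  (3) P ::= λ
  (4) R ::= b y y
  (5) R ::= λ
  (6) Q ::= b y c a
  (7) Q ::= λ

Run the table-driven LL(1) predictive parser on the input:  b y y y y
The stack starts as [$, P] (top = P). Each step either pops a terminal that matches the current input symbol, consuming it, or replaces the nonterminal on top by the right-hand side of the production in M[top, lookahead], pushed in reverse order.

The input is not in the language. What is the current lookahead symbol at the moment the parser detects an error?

y

step 1: stack=$ P  input=b y y y y $  — expand P ::= R y
step 2: stack=$ y R  input=b y y y y $  — expand R ::= b y y
step 3: stack=$ y y y b  input=b y y y y $  — match b
step 4: stack=$ y y y  input=y y y y $  — match y
step 5: stack=$ y y  input=y y y $  — match y
step 6: stack=$ y  input=y y $  — match y
step 7: stack=$  input=y $  — error: stack empty but input remains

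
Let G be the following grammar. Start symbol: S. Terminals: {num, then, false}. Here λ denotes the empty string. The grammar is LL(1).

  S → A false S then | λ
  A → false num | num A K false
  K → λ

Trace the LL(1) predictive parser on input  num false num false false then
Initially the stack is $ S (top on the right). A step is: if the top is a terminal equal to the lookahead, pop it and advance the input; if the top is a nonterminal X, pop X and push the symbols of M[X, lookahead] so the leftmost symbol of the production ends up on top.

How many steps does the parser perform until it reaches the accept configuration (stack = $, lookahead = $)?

11

      Stack                             Input                             Action
   1  $ S                               num false num false false then $  expand S → A false S then
   2  $ then S false A                  num false num false false then $  expand A → num A K false
   3  $ then S false false K A num      num false num false false then $  match num
   4  $ then S false false K A          false num false false then $      expand A → false num
   5  $ then S false false K num false  false num false false then $      match false
   6  $ then S false false K num        num false false then $            match num
   7  $ then S false false K            false false then $                expand K → λ
   8  $ then S false false              false false then $                match false
   9  $ then S false                    false then $                      match false
  10  $ then S                          then $                            expand S → λ
  11  $ then                            then $                            match then
Accept reached after 11 steps.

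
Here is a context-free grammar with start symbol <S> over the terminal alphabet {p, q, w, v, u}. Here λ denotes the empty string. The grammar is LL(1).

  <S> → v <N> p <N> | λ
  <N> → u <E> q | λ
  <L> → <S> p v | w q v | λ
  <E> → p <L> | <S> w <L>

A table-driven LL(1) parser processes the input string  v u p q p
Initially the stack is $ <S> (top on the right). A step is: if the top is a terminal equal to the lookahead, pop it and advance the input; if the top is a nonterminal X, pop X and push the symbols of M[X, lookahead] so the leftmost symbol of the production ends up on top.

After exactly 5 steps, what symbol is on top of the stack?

p

step 1: stack=$ <S>  input=v u p q p $  — expand <S> → v <N> p <N>
step 2: stack=$ <N> p <N> v  input=v u p q p $  — match v
step 3: stack=$ <N> p <N>  input=u p q p $  — expand <N> → u <E> q
step 4: stack=$ <N> p q <E> u  input=u p q p $  — match u
step 5: stack=$ <N> p q <E>  input=p q p $  — expand <E> → p <L>
Stack after step 5: $ <N> p q <L> p (top = p).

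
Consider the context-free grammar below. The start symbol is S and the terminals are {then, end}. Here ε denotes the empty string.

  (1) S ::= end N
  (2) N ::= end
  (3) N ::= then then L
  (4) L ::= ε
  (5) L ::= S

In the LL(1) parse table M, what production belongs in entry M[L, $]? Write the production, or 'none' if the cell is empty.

L ::= ε

FIRST(S) = {end}
FIRST(N) = {end, then}
FIRST(L) = {ε, end}  (via S)
FOLLOW(S) includes $ since S is the start symbol.
FOLLOW(N): in S::=end N, the suffix after N is empty, so FOLLOW(N) ⊇ FOLLOW(S) = {$}. Thus FOLLOW(N) = {$}.
FOLLOW(L): in N::=then then L, the suffix after L is empty, so FOLLOW(L) ⊇ FOLLOW(N) = {$}. Thus FOLLOW(L) = {$}.
For L ::= ε: FIRST(ε) = {ε}, so it goes in M[L, t] for t ∈ {}; since ε ∈ FIRST, also for every t ∈ FOLLOW(L) = {$}.
For L ::= S: FIRST(S) = {end}, so it goes in M[L, t] for t ∈ {end}.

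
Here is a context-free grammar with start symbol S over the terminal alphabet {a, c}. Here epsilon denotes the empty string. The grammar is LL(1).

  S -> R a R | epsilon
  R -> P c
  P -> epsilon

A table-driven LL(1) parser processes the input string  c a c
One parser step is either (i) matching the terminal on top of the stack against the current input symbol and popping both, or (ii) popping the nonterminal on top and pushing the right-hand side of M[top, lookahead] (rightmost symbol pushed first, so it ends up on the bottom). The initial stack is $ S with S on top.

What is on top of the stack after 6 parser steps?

step 1: stack=$ S  input=c a c $  — expand S -> R a R
step 2: stack=$ R a R  input=c a c $  — expand R -> P c
step 3: stack=$ R a c P  input=c a c $  — expand P -> epsilon
step 4: stack=$ R a c  input=c a c $  — match c
step 5: stack=$ R a  input=a c $  — match a
step 6: stack=$ R  input=c $  — expand R -> P c
Stack after step 6: $ c P (top = P).

P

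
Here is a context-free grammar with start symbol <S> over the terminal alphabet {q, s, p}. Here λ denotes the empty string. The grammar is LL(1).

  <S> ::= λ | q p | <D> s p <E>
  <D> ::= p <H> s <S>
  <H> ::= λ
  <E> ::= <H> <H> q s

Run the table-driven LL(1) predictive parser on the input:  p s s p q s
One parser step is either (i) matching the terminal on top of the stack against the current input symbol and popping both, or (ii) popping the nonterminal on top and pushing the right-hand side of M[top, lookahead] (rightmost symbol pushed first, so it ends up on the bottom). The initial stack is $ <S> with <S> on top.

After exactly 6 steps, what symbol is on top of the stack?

     Stack                  Input          Action
  1  $ <S>                  p s s p q s $  expand <S> ::= <D> s p <E>
  2  $ <E> p s <D>          p s s p q s $  expand <D> ::= p <H> s <S>
  3  $ <E> p s <S> s <H> p  p s s p q s $  match p
  4  $ <E> p s <S> s <H>    s s p q s $    expand <H> ::= λ
  5  $ <E> p s <S> s        s s p q s $    match s
  6  $ <E> p s <S>          s p q s $      expand <S> ::= λ
Stack after step 6: $ <E> p s (top = s).

s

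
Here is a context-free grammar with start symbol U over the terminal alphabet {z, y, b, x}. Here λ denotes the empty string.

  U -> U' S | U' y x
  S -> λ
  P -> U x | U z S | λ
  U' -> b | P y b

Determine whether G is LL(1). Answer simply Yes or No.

FIRST(U) = {b, y}
FIRST(S) = {λ}
FIRST(P) = {λ, b, y}
FIRST(U') = {b, y}
FOLLOW(U) = {$, x, z}
FOLLOW(S) = {$, x, y, z}
FOLLOW(P) = {y}
FOLLOW(U') = {$, x, y, z}
Cell M[P, b] receives both P -> U x and P -> U z S — the grammar is not LL(1).

No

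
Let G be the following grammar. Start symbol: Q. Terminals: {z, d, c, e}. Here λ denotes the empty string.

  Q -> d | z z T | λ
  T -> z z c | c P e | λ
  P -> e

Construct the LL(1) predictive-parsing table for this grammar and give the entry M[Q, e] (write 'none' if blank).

FIRST(Q) = {λ, d, z}
FIRST(T) = {λ, c, z}
FIRST(P) = {e}
FOLLOW(Q) includes $ since Q is the start symbol.
FOLLOW(Q): Q appears on no right-hand side. Thus FOLLOW(Q) = {$}.
For Q -> d: FIRST(d) = {d}, so it goes in M[Q, t] for t ∈ {d}.
For Q -> z z T: FIRST(z z T) = {z}, so it goes in M[Q, t] for t ∈ {z}.
For Q -> λ: FIRST(λ) = {λ}, so it goes in M[Q, t] for t ∈ {}; since λ ∈ FIRST, also for every t ∈ FOLLOW(Q) = {$}.
None of these place a production in M[Q, e].

none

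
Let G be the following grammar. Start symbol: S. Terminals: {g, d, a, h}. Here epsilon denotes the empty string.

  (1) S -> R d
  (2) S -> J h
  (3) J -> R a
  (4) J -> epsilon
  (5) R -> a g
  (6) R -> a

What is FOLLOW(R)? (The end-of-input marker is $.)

FIRST(R): from R->a g we get {a}; from R->a we get {a}. So FIRST(R) = {a}.
FIRST(J): from J->R a we get {a}; from J->epsilon we get {epsilon}. So FIRST(J) = {epsilon, a}.
FIRST(S): from S->R d we get {a}; from S->J h we get {a, h}. So FIRST(S) = {a, h}.
FOLLOW(S) includes $ since S is the start symbol.
FOLLOW(S): S appears on no right-hand side. Thus FOLLOW(S) = {$}.
FOLLOW(J): in S->J h, J is followed by h with FIRST {h}. Thus FOLLOW(J) = {h}.
FOLLOW(R): in S->R d, R is followed by d with FIRST {d}; in J->R a, R is followed by a with FIRST {a}. Thus FOLLOW(R) = {a, d}.

{a, d}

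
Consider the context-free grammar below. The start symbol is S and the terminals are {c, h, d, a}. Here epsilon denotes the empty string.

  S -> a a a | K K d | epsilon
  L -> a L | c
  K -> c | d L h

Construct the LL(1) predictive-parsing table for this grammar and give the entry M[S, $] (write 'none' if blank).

S -> epsilon

FIRST(L) = {a, c}
FIRST(K) = {c, d}
FIRST(S) = {epsilon, a, c, d}  (via K K d)
FOLLOW(S) includes $ since S is the start symbol.
FOLLOW(S): S appears on no right-hand side. Thus FOLLOW(S) = {$}.
For S -> a a a: FIRST(a a a) = {a}, so it goes in M[S, t] for t ∈ {a}.
For S -> K K d: FIRST(K K d) = {c, d}, so it goes in M[S, t] for t ∈ {c, d}.
For S -> epsilon: FIRST(epsilon) = {epsilon}, so it goes in M[S, t] for t ∈ {}; since epsilon ∈ FIRST, also for every t ∈ FOLLOW(S) = {$}.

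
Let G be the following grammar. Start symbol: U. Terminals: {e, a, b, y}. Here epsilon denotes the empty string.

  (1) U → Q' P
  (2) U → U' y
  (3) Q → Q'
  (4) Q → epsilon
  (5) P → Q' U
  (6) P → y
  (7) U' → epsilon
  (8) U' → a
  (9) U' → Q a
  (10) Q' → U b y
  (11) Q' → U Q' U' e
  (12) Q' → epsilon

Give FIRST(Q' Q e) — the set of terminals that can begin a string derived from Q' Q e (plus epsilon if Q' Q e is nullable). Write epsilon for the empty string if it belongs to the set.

{a, e, y}

FIRST(U) = {a, y}  (via Q' P, U' y)
FIRST(Q') = {epsilon, a, y}  (via U b y, U Q' U' e)
FIRST(Q) = {epsilon, a, y}  (via Q')
FIRST(P) = {a, y}  (via Q' U)
FIRST(U') = {epsilon, a, y}  (via Q a)
FIRST(Q' Q e): take FIRST of each symbol in turn, carrying on past any symbol whose FIRST contains epsilon; result {a, e, y}.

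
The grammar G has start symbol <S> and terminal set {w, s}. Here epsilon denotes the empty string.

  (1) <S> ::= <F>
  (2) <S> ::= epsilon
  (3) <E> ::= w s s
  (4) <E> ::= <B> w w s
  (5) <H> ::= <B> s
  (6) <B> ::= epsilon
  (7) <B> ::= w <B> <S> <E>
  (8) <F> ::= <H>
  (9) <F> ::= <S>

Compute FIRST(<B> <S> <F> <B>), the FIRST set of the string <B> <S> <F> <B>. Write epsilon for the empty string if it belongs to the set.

{epsilon, s, w}

FIRST(<B>): from <B>::=epsilon we get {epsilon}; from <B>::=w <B> <S> <E> we get {w}. So FIRST(<B>) = {epsilon, w}.
FIRST(<E>): from <E>::=w s s we get {w}; from <E>::=<B> w w s we get {w}. So FIRST(<E>) = {w}.
FIRST(<H>): from <H>::=<B> s we get {s, w}. So FIRST(<H>) = {s, w}.
FIRST(<S>): from <S>::=<F> we get {epsilon, s, w}; from <S>::=epsilon we get {epsilon}. So FIRST(<S>) = {epsilon, s, w}.
FIRST(<F>): from <F>::=<H> we get {s, w}; from <F>::=<S> we get {epsilon, s, w}. So FIRST(<F>) = {epsilon, s, w}.
FIRST(<B> <S> <F> <B>): take FIRST of each symbol in turn, carrying on past any symbol whose FIRST contains epsilon; result {epsilon, s, w}.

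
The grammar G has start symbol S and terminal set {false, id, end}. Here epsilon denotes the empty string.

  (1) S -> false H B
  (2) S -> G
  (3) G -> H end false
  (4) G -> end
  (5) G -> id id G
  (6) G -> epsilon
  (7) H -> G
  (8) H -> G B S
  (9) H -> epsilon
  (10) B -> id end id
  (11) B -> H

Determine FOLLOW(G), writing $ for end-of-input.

{$, end, false, id}

FIRST(S): from S->false H B we get {false}; from S->G we get {epsilon, end, false, id}. So FIRST(S) = {epsilon, end, false, id}.
FIRST(G): from G->H end false we get {end, false, id}; from G->end we get {end}; from G->id id G we get {id}; from G->epsilon we get {epsilon}. So FIRST(G) = {epsilon, end, false, id}.
FIRST(H): from H->G we get {epsilon, end, false, id}; from H->G B S we get {epsilon, end, false, id}; from H->epsilon we get {epsilon}. So FIRST(H) = {epsilon, end, false, id}.
FIRST(B): from B->id end id we get {id}; from B->H we get {epsilon, end, false, id}. So FIRST(B) = {epsilon, end, false, id}.
FOLLOW(S) includes $ since S is the start symbol.
FOLLOW(S): in H->G B S, the suffix after S is empty, so FOLLOW(S) ⊇ FOLLOW(H) = {$, end, false, id}. Thus FOLLOW(S) = {$, end, false, id}.
FOLLOW(G): in S->G, the suffix after G is empty, so FOLLOW(G) ⊇ FOLLOW(S) = {$, end, false, id}; in G->id id G, the suffix after G is empty (adds nothing new); in H->G, the suffix after G is empty, so FOLLOW(G) ⊇ FOLLOW(H) = {$, end, false, id}; in H->G B S, G is followed by B S with FIRST {epsilon, end, false, id}; in H->G B S, the suffix after G is nullable, so FOLLOW(G) ⊇ FOLLOW(H) = {$, end, false, id}. Thus FOLLOW(G) = {$, end, false, id}.
FOLLOW(H): in S->false H B, H is followed by B with FIRST {epsilon, end, false, id}; in S->false H B, the suffix after H is nullable, so FOLLOW(H) ⊇ FOLLOW(S) = {$, end, false, id}; in G->H end false, H is followed by end false with FIRST {end}; in B->H, the suffix after H is empty, so FOLLOW(H) ⊇ FOLLOW(B) = {$, end, false, id}. Thus FOLLOW(H) = {$, end, false, id}.
FOLLOW(B): in S->false H B, the suffix after B is empty, so FOLLOW(B) ⊇ FOLLOW(S) = {$, end, false, id}; in H->G B S, B is followed by S with FIRST {epsilon, end, false, id}; in H->G B S, the suffix after B is nullable, so FOLLOW(B) ⊇ FOLLOW(H) = {$, end, false, id}. Thus FOLLOW(B) = {$, end, false, id}.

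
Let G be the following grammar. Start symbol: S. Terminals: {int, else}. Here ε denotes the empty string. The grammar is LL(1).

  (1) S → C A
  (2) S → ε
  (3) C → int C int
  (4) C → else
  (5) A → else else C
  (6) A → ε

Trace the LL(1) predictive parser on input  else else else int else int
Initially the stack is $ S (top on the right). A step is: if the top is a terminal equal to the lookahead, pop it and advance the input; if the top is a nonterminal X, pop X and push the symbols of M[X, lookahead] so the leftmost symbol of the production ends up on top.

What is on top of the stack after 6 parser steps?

step 1: stack=$ S  input=else else else int else int $  — expand S → C A
step 2: stack=$ A C  input=else else else int else int $  — expand C → else
step 3: stack=$ A else  input=else else else int else int $  — match else
step 4: stack=$ A  input=else else int else int $  — expand A → else else C
step 5: stack=$ C else else  input=else else int else int $  — match else
step 6: stack=$ C else  input=else int else int $  — match else
Stack after step 6: $ C (top = C).

C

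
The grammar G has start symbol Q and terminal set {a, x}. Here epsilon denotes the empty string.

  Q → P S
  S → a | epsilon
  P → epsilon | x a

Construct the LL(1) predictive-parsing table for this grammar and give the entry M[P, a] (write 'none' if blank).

P → epsilon

FIRST(S) = {epsilon, a}
FIRST(P) = {epsilon, x}
FIRST(Q) = {epsilon, a, x}  (via P S)
FOLLOW(Q) includes $ since Q is the start symbol.
FOLLOW(Q): Q appears on no right-hand side. Thus FOLLOW(Q) = {$}.
FOLLOW(P): in Q→P S, P is followed by S with FIRST {epsilon, a}; in Q→P S, the suffix after P is nullable, so FOLLOW(P) ⊇ FOLLOW(Q) = {$}. Thus FOLLOW(P) = {$, a}.
For P → epsilon: FIRST(epsilon) = {epsilon}, so it goes in M[P, t] for t ∈ {}; since epsilon ∈ FIRST, also for every t ∈ FOLLOW(P) = {$, a}.
For P → x a: FIRST(x a) = {x}, so it goes in M[P, t] for t ∈ {x}.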